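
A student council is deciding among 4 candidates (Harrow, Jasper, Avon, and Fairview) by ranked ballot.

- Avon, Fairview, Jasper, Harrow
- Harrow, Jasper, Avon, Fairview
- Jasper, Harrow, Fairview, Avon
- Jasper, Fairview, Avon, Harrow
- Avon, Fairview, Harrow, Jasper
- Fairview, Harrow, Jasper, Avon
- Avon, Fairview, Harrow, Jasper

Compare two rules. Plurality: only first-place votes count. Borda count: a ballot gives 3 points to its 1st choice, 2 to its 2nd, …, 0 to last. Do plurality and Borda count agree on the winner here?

No

Plurality first-place counts: Harrow 1, Jasper 2, Avon 3, Fairview 1 → Avon.
Borda totals: Harrow 9, Jasper 10, Avon 11, Fairview 12 → Fairview.
The two rules disagree: plurality picks Avon, Borda picks Fairview.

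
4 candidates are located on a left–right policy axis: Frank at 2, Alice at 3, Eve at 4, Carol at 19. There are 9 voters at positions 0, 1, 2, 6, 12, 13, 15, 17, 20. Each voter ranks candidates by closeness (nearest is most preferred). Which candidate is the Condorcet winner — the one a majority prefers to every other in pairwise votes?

With single-peaked preferences on a line, the Condorcet winner is the candidate closest to the median voter.
The median voter (position 12) is closest to Carol at 19.
Check: Carol vs Frank — voters closer to Carol: 5 of 9.

Carol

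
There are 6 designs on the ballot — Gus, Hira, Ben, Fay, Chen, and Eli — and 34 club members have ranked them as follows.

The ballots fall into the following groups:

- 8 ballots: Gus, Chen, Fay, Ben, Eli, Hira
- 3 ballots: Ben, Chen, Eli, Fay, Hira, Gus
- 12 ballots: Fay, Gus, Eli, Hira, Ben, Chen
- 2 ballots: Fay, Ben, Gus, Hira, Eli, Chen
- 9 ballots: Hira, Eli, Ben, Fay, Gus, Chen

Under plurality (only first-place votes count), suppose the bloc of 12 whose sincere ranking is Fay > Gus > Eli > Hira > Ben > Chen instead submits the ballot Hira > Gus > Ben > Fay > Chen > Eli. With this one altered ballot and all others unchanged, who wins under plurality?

First-place totals with the altered ballot: Gus 8, Hira 21, Ben 3, Fay 2, Chen 0, Eli 0.
The switch changes the winner from Fay to Hira.

Hira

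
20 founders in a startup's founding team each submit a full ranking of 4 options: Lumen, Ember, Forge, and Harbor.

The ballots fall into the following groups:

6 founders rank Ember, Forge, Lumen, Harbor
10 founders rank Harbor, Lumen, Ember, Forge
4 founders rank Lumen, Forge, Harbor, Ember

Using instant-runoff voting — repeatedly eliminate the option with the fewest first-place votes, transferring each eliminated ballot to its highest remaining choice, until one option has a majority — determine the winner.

Harbor

Round 1: Harbor 10, Ember 6, Lumen 4, Forge 0. Forge has the fewest and is eliminated.
Round 2: Harbor 10, Ember 6, Lumen 4. Lumen has the fewest and is eliminated.
Round 3: Harbor 14, Ember 6. Harbor has a majority.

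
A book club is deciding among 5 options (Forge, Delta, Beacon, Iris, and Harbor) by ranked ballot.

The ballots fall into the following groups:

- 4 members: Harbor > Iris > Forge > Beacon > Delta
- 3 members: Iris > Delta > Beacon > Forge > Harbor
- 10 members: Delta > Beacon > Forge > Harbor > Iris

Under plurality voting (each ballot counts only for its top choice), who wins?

First-place vote totals:
  Forge: 0
  Delta: 10
  Beacon: 0
  Iris: 3
  Harbor: 4
Delta has the most first-place votes.

Delta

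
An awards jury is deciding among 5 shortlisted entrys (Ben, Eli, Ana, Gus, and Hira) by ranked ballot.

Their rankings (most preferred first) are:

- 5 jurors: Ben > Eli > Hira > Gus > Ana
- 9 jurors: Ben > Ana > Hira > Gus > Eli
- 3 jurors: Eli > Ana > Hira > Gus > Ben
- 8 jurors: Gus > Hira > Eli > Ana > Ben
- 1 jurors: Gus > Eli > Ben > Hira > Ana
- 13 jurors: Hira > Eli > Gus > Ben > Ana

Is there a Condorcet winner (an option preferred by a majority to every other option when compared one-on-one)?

Head-to-head results (39 voters total):
Ben vs Eli: Eli wins 25–14.
Ben vs Ana: Ben wins 28–11.
Ben vs Gus: Gus wins 25–14.
Ben vs Hira: Hira wins 24–15.
Eli vs Ana: Eli wins 30–9.
Eli vs Gus: Eli wins 21–18.
Eli vs Hira: Hira wins 30–9.
Ana vs Gus: Gus wins 27–12.
Ana vs Hira: Hira wins 27–12.
Gus vs Hira: Hira wins 30–9.
Hira beats each rival — Ben (24–15), Eli (30–9), Ana (27–12), Gus (30–9) — so Hira is the Condorcet winner.

Yes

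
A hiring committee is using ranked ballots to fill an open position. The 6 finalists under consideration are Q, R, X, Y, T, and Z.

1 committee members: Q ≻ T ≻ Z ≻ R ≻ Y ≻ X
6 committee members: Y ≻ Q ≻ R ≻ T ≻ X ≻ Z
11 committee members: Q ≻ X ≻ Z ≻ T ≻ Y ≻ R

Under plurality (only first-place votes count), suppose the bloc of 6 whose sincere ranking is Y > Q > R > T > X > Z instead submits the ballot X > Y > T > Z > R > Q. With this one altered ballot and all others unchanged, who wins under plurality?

Q

First-place totals with the altered ballot: Q 12, R 0, X 6, Y 0, T 0, Z 0.
The winner is unchanged: still Q.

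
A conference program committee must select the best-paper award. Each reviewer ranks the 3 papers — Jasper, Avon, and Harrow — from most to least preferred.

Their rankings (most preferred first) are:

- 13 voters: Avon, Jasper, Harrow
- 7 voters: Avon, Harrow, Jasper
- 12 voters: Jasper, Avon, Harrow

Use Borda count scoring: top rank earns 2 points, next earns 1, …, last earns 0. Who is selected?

Avon

Borda scores:
  Jasper: 13·1 + 7·0 + 12·2 = 37
  Avon: 13·2 + 7·2 + 12·1 = 52
  Harrow: 13·0 + 7·1 + 12·0 = 7
Avon has the highest total.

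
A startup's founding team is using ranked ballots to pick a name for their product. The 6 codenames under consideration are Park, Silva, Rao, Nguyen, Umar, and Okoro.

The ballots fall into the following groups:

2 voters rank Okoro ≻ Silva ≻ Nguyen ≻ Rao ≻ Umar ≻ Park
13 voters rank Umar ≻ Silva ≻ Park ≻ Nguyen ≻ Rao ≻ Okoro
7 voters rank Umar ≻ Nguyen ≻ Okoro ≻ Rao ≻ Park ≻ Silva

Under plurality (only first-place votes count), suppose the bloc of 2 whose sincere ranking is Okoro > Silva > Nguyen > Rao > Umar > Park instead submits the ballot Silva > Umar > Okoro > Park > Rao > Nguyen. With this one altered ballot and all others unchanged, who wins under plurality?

First-place totals with the altered ballot: Park 0, Silva 2, Rao 0, Nguyen 0, Umar 20, Okoro 0.
The winner is unchanged: still Umar.

Umar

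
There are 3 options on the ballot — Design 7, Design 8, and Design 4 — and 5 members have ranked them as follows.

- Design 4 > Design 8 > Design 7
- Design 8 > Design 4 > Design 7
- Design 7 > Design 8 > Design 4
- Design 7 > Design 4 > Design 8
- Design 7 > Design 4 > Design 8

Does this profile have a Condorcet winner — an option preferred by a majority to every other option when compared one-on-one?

Yes

Head-to-head results (5 voters total):
Design 7 vs Design 8: Design 7 wins 3–2.
Design 7 vs Design 4: Design 7 wins 3–2.
Design 8 vs Design 4: Design 4 wins 3–2.
Design 7 beats each rival — Design 8 (3–2), Design 4 (3–2) — so Design 7 is the Condorcet winner.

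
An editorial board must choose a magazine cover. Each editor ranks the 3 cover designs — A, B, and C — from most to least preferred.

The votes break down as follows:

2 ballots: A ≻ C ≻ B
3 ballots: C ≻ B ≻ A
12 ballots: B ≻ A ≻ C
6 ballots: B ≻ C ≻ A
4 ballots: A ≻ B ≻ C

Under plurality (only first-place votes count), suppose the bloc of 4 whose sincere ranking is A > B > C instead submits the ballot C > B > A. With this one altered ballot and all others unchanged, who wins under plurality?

First-place totals with the altered ballot: A 2, B 18, C 7.
The winner is unchanged: still B.

B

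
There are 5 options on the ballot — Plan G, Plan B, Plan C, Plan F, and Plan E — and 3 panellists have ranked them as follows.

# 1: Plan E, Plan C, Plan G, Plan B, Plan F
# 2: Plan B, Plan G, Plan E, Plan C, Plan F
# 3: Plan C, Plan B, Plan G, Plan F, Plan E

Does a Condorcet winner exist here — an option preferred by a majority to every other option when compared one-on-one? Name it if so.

Head-to-head results (3 voters total):
Plan G vs Plan B: Plan B wins 2–1.
Plan G vs Plan C: Plan C wins 2–1.
Plan G vs Plan F: Plan G wins 3–0.
Plan G vs Plan E: Plan G wins 2–1.
Plan B vs Plan C: Plan C wins 2–1.
Plan B vs Plan F: Plan B wins 3–0.
Plan B vs Plan E: Plan B wins 2–1.
Plan C vs Plan F: Plan C wins 3–0.
Plan C vs Plan E: Plan E wins 2–1.
Plan F vs Plan E: Plan E wins 2–1.
No candidate beats all others: Plan G beats Plan E beats Plan C beats Plan G, a majority cycle.

No Condorcet winner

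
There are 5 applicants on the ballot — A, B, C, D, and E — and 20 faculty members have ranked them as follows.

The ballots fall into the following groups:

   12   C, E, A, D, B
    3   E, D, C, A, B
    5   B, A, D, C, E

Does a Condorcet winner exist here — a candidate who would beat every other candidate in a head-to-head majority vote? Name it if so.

C

Head-to-head results (20 voters total):
A vs B: A wins 15–5.
A vs C: C wins 15–5.
A vs D: A wins 17–3.
A vs E: E wins 15–5.
B vs C: C wins 15–5.
B vs D: D wins 15–5.
B vs E: E wins 15–5.
C vs D: C wins 12–8.
C vs E: C wins 17–3.
D vs E: E wins 15–5.
C beats each rival — A (15–5), B (15–5), D (12–8), E (17–3) — so C is the Condorcet winner.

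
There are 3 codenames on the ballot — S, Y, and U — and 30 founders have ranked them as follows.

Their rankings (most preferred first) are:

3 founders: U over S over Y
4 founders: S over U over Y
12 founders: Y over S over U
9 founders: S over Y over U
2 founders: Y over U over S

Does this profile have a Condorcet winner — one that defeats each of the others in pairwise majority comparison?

Head-to-head results (30 voters total):
S vs Y: S wins 16–14.
S vs U: S wins 25–5.
Y vs U: Y wins 23–7.
S beats each rival — Y (16–14), U (25–5) — so S is the Condorcet winner.

Yes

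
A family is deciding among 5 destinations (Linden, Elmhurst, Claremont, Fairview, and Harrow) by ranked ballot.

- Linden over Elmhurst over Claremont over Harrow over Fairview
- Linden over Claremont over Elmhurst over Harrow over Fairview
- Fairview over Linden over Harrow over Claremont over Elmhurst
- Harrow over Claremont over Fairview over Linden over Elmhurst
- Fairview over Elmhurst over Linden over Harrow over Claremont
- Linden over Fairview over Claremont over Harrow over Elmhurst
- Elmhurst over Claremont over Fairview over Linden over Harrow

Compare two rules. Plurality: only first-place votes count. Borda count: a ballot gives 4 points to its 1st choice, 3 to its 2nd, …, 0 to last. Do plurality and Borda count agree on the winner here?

Plurality first-place counts: Linden 3, Elmhurst 1, Claremont 0, Fairview 2, Harrow 1 → Linden.
Borda totals: Linden 19, Elmhurst 12, Claremont 14, Fairview 15, Harrow 10 → Linden.
The two rules agree on Linden.

Yes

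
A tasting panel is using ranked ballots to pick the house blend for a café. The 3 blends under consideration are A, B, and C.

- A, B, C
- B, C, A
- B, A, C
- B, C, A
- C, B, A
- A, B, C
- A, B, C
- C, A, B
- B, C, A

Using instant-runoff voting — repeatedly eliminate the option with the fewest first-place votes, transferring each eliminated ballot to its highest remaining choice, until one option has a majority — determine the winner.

B

Round 1: B 4, A 3, C 2. C has the fewest and is eliminated.
Round 2: B 5, A 4. B has a majority.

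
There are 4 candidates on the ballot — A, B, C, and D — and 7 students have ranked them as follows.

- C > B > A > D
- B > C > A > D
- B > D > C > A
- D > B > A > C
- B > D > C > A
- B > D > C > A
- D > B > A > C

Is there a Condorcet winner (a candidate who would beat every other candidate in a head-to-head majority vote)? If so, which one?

B

Head-to-head results (7 voters total):
A vs B: B wins 7–0.
A vs C: C wins 5–2.
A vs D: D wins 5–2.
B vs C: B wins 6–1.
B vs D: B wins 5–2.
C vs D: D wins 5–2.
B beats each rival — A (7–0), C (6–1), D (5–2) — so B is the Condorcet winner.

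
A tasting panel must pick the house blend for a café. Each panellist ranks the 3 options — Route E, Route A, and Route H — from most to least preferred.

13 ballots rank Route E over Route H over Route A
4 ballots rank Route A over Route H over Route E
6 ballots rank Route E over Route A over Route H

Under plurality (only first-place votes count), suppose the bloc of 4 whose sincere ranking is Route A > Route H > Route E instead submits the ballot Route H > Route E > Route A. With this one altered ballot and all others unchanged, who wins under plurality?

Route E

First-place totals with the altered ballot: Route E 19, Route A 0, Route H 4.
The winner is unchanged: still Route E.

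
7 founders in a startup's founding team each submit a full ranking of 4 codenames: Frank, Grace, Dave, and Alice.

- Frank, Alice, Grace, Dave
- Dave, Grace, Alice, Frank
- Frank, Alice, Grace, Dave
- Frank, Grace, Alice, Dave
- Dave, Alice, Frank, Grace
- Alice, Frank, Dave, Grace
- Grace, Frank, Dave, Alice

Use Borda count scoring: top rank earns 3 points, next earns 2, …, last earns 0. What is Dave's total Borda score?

8

Borda scores:
  Frank: 3 + 0 + 3 + 3 + 1 + 2 + 2 = 14
  Grace: 1 + 2 + 1 + 2 + 0 + 0 + 3 = 9
  Dave: 0 + 3 + 0 + 0 + 3 + 1 + 1 = 8
  Alice: 2 + 1 + 2 + 1 + 2 + 3 + 0 = 11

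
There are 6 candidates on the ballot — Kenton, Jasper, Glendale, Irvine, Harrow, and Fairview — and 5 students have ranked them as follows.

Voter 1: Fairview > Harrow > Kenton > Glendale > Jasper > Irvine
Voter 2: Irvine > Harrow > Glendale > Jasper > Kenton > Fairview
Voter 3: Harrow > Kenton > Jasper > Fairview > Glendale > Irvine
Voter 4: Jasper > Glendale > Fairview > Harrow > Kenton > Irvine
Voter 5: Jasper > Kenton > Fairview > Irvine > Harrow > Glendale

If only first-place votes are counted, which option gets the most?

Jasper

First-place vote totals:
  Kenton: 0
  Jasper: 2
  Glendale: 0
  Irvine: 1
  Harrow: 1
  Fairview: 1
Jasper has the most first-place votes.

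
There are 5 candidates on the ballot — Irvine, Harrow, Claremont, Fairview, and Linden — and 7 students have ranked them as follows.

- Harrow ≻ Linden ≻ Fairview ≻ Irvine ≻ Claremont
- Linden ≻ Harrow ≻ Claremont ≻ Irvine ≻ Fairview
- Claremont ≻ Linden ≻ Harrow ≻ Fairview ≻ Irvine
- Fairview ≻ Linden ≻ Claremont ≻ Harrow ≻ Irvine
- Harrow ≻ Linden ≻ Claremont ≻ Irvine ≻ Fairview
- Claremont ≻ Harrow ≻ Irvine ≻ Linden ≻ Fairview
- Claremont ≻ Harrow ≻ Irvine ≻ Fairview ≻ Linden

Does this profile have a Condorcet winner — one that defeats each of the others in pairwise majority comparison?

No

Head-to-head results (7 voters total):
Irvine vs Harrow: Harrow wins 7–0.
Irvine vs Claremont: Claremont wins 6–1.
Irvine vs Fairview: Irvine wins 4–3.
Irvine vs Linden: Linden wins 5–2.
Harrow vs Claremont: Claremont wins 4–3.
Harrow vs Fairview: Harrow wins 6–1.
Harrow vs Linden: Harrow wins 4–3.
Claremont vs Fairview: Claremont wins 5–2.
Claremont vs Linden: Linden wins 4–3.
Fairview vs Linden: Linden wins 5–2.
No candidate beats all others: Harrow beats Linden beats Claremont beats Harrow, a majority cycle.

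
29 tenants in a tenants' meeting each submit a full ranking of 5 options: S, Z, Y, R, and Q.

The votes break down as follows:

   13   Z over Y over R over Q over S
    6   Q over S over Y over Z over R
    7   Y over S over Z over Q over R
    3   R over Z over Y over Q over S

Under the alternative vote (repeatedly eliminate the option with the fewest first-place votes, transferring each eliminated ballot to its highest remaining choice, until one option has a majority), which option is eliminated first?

S

Round 1: Z 13, Y 7, Q 6, R 3, S 0. S has the fewest and is eliminated.
Round 2: Z 13, Y 7, Q 6, R 3. R has the fewest and is eliminated.
Round 3: Z 16, Y 7, Q 6. Z has a majority.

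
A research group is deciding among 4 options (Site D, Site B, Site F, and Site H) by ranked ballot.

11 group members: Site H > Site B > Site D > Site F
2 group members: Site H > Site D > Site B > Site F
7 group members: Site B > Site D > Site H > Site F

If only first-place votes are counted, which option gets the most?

First-place vote totals:
  Site D: 0
  Site B: 7
  Site F: 0
  Site H: 13
Site H has the most first-place votes.

Site H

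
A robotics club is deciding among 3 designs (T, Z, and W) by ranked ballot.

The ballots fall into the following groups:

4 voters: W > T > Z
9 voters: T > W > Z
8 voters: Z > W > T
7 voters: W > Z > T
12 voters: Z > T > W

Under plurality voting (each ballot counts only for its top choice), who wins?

First-place vote totals:
  T: 9
  Z: 20
  W: 11
Z has the most first-place votes.

Z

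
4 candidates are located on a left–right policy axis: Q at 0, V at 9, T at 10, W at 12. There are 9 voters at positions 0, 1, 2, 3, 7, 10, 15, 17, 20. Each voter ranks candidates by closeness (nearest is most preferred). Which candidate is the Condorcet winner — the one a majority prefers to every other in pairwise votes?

V

With single-peaked preferences on a line, the Condorcet winner is the candidate closest to the median voter.
The median voter (position 7) is closest to V at 9.
Check: V vs W — voters closer to V: 6 of 9.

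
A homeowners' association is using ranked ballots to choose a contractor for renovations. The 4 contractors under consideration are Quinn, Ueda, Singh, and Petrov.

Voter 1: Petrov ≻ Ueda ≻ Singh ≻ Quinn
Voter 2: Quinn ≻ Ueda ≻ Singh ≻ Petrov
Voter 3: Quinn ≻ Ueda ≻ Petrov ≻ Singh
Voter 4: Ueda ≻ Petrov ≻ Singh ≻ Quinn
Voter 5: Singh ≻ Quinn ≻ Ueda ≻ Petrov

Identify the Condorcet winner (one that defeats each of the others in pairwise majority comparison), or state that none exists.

There is no Condorcet winner

Head-to-head results (5 voters total):
Quinn vs Ueda: Quinn wins 3–2.
Quinn vs Singh: Singh wins 3–2.
Quinn vs Petrov: Quinn wins 3–2.
Ueda vs Singh: Ueda wins 4–1.
Ueda vs Petrov: Ueda wins 4–1.
Singh vs Petrov: Petrov wins 3–2.
No candidate beats all others: Quinn beats Ueda beats Singh beats Quinn, a majority cycle.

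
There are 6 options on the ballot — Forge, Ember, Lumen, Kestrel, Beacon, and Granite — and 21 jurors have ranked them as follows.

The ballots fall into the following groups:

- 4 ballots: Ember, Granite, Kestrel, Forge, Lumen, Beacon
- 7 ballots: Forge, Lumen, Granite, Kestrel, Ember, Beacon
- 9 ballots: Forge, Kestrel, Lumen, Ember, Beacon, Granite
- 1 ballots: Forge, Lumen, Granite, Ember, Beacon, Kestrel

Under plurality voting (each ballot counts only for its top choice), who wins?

First-place vote totals:
  Forge: 17
  Ember: 4
  Lumen: 0
  Kestrel: 0
  Beacon: 0
  Granite: 0
Forge has the most first-place votes.

Forge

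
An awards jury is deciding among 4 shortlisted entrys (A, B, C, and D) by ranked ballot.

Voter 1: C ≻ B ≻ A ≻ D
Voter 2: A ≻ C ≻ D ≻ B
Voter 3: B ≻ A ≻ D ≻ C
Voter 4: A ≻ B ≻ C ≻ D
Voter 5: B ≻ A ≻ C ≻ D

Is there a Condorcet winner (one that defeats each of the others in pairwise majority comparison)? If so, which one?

B

Head-to-head results (5 voters total):
A vs B: B wins 3–2.
A vs C: A wins 4–1.
A vs D: A wins 5–0.
B vs C: B wins 3–2.
B vs D: B wins 4–1.
C vs D: C wins 4–1.
B beats each rival — A (3–2), C (3–2), D (4–1) — so B is the Condorcet winner.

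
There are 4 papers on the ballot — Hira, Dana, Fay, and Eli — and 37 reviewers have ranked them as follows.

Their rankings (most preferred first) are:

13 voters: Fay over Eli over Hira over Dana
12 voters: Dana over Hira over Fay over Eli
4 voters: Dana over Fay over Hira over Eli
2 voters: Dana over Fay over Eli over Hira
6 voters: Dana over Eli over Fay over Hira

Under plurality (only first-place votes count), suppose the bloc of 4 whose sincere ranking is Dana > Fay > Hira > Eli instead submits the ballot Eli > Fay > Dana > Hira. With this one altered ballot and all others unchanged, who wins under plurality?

First-place totals with the altered ballot: Hira 0, Dana 20, Fay 13, Eli 4.
The winner is unchanged: still Dana.

Dana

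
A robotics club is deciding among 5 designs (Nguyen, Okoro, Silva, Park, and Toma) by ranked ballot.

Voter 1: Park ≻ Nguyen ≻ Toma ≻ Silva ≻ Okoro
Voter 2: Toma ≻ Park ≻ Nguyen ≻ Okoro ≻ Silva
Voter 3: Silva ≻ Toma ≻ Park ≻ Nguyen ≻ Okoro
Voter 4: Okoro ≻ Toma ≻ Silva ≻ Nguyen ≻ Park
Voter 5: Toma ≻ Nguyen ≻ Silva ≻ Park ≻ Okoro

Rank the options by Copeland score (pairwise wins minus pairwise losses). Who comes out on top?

Toma

Pairwise results:
  Nguyen vs Okoro: Nguyen wins 4–1.
  Nguyen vs Silva: Nguyen wins 3–2.
  Nguyen vs Park: Park wins 3–2.
  Nguyen vs Toma: Toma wins 4–1.
  Okoro vs Silva: Silva wins 3–2.
  Okoro vs Park: Park wins 4–1.
  Okoro vs Toma: Toma wins 4–1.
  Silva vs Park: Silva wins 3–2.
  Silva vs Toma: Toma wins 4–1.
  Park vs Toma: Toma wins 4–1.
Copeland scores (wins − losses):
  Nguyen: 2 − 2 = 0
  Okoro: 0 − 4 = -4
  Silva: 2 − 2 = 0
  Park: 2 − 2 = 0
  Toma: 4 − 0 = 4
Toma has the best Copeland score.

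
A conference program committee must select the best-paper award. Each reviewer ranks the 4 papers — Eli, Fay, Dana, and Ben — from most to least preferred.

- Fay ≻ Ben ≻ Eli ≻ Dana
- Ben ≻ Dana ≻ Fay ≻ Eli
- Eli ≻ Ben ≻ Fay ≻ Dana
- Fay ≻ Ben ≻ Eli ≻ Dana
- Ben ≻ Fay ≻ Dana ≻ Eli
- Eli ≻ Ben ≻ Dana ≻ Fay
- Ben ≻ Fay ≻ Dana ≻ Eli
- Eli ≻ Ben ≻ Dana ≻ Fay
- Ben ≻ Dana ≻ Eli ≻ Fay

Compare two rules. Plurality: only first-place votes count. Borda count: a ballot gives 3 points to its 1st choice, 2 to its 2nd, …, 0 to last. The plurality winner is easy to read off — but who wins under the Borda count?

Ben

Plurality first-place counts: Eli 3, Fay 2, Dana 0, Ben 4 → Ben.
Borda totals: Eli 12, Fay 12, Dana 8, Ben 22 → Ben.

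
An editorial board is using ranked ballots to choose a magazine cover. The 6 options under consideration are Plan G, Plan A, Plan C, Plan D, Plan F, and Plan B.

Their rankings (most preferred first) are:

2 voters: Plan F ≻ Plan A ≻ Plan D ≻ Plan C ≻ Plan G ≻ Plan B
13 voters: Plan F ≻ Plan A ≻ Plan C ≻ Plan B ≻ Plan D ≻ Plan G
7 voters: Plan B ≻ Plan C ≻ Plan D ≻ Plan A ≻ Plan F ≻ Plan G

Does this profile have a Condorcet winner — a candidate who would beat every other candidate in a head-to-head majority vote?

Head-to-head results (22 voters total):
Plan G vs Plan A: Plan A wins 22–0.
Plan G vs Plan C: Plan C wins 22–0.
Plan G vs Plan D: Plan D wins 22–0.
Plan G vs Plan F: Plan F wins 22–0.
Plan G vs Plan B: Plan B wins 20–2.
Plan A vs Plan C: Plan A wins 15–7.
Plan A vs Plan D: Plan A wins 15–7.
Plan A vs Plan F: Plan F wins 15–7.
Plan A vs Plan B: Plan A wins 15–7.
Plan C vs Plan D: Plan C wins 20–2.
Plan C vs Plan F: Plan F wins 15–7.
Plan C vs Plan B: Plan C wins 15–7.
Plan D vs Plan F: Plan F wins 15–7.
Plan D vs Plan B: Plan B wins 20–2.
Plan F vs Plan B: Plan F wins 15–7.
Plan F beats each rival — Plan G (22–0), Plan A (15–7), Plan C (15–7), Plan D (15–7), Plan B (15–7) — so Plan F is the Condorcet winner.

Yes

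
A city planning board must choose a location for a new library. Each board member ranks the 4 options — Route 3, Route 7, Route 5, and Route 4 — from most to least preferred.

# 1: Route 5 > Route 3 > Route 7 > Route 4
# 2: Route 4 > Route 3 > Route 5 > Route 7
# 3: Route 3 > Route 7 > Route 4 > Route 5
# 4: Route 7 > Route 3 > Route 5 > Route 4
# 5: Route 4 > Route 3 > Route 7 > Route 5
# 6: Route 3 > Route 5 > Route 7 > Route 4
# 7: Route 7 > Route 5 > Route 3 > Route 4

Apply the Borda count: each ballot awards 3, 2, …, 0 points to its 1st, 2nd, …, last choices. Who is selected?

Route 3

Borda scores:
  Route 3: 2 + 2 + 3 + 2 + 2 + 3 + 1 = 15
  Route 7: 1 + 0 + 2 + 3 + 1 + 1 + 3 = 11
  Route 5: 3 + 1 + 0 + 1 + 0 + 2 + 2 = 9
  Route 4: 0 + 3 + 1 + 0 + 3 + 0 + 0 = 7
Route 3 has the highest total.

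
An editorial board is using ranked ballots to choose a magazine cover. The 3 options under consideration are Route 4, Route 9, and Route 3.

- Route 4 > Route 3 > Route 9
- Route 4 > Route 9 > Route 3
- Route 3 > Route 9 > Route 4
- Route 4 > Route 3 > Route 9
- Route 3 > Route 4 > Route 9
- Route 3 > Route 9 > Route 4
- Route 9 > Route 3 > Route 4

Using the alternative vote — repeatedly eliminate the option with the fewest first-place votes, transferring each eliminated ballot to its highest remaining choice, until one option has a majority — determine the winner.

Route 3

Round 1: Route 4 3, Route 3 3, Route 9 1. Route 9 has the fewest and is eliminated.
Round 2: Route 3 4, Route 4 3. Route 3 has a majority.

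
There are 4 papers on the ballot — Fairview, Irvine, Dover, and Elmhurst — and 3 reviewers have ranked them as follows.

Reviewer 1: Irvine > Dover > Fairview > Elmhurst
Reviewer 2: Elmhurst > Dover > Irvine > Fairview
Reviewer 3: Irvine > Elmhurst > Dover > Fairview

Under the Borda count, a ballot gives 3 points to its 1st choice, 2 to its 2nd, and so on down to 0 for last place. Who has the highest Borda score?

Borda scores:
  Fairview: 1 + 0 + 0 = 1
  Irvine: 3 + 1 + 3 = 7
  Dover: 2 + 2 + 1 = 5
  Elmhurst: 0 + 3 + 2 = 5
Irvine has the highest total.

Irvine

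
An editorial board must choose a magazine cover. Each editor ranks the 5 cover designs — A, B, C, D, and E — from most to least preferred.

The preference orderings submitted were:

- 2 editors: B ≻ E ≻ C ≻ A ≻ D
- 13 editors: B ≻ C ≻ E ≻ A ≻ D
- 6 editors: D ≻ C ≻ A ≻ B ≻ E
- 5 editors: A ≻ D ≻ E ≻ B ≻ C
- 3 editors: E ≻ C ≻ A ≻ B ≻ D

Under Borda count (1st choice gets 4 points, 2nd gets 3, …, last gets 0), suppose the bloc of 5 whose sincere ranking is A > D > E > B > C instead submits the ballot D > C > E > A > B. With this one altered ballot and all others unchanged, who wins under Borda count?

Borda totals with the altered ballot: A 38, B 69, C 85, D 44, E 54.
The switch changes the winner from B to C.

C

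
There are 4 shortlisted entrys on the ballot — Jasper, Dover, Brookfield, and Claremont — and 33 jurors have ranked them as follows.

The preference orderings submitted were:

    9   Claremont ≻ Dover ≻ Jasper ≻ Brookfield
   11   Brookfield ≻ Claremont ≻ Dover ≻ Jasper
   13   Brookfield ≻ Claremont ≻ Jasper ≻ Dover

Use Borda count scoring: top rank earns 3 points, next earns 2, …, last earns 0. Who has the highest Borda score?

Claremont

Borda scores:
  Jasper: 9·1 + 11·0 + 13·1 = 22
  Dover: 9·2 + 11·1 + 13·0 = 29
  Brookfield: 9·0 + 11·3 + 13·3 = 72
  Claremont: 9·3 + 11·2 + 13·2 = 75
Claremont has the highest total.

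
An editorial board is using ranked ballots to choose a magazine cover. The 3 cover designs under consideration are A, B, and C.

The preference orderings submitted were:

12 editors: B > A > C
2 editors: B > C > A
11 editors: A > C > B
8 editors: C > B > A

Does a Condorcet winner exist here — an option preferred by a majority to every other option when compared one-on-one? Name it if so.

None — there is no Condorcet winner

Head-to-head results (33 voters total):
A vs B: B wins 22–11.
A vs C: A wins 23–10.
B vs C: C wins 19–14.
No candidate beats all others: A beats C beats B beats A, a majority cycle.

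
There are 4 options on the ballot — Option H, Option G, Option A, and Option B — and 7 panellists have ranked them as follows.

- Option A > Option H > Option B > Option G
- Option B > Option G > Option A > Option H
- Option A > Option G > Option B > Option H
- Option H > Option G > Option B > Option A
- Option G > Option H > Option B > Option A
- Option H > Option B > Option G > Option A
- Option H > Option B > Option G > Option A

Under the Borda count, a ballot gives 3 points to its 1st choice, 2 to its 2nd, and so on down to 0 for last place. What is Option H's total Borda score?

Borda scores:
  Option H: 2 + 0 + 0 + 3 + 2 + 3 + 3 = 13
  Option G: 0 + 2 + 2 + 2 + 3 + 1 + 1 = 11
  Option A: 3 + 1 + 3 + 0 + 0 + 0 + 0 = 7
  Option B: 1 + 3 + 1 + 1 + 1 + 2 + 2 = 11

13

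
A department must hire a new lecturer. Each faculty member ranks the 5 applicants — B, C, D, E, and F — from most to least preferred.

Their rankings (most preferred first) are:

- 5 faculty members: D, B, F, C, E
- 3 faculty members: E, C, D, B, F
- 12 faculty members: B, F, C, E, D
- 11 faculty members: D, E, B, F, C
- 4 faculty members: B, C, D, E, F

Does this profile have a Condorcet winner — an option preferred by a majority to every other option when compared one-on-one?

No

Head-to-head results (35 voters total):
B vs C: B wins 32–3.
B vs D: D wins 19–16.
B vs E: B wins 21–14.
B vs F: B wins 35–0.
C vs D: C wins 19–16.
C vs E: C wins 21–14.
C vs F: F wins 28–7.
D vs E: D wins 20–15.
D vs F: D wins 23–12.
E vs F: E wins 18–17.
No candidate beats all others: B beats C beats D beats B, a majority cycle.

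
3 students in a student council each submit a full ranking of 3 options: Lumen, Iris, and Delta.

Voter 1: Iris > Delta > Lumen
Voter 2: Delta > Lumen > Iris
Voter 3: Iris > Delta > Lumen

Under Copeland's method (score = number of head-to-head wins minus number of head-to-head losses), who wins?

Pairwise results:
  Lumen vs Iris: Iris wins 2–1.
  Lumen vs Delta: Delta wins 3–0.
  Iris vs Delta: Iris wins 2–1.
Copeland scores (wins − losses):
  Lumen: 0 − 2 = -2
  Iris: 2 − 0 = 2
  Delta: 1 − 1 = 0
Iris has the best Copeland score.

Iris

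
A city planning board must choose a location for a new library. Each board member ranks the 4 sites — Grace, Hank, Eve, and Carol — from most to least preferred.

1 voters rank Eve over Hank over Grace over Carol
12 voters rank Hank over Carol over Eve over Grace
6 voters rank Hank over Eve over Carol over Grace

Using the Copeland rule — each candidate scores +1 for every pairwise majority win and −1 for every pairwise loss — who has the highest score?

Hank

Pairwise results:
  Grace vs Hank: Hank wins 19–0.
  Grace vs Eve: Eve wins 19–0.
  Grace vs Carol: Carol wins 18–1.
  Hank vs Eve: Hank wins 18–1.
  Hank vs Carol: Hank wins 19–0.
  Eve vs Carol: Carol wins 12–7.
Copeland scores (wins − losses):
  Grace: 0 − 3 = -3
  Hank: 3 − 0 = 3
  Eve: 1 − 2 = -1
  Carol: 2 − 1 = 1
Hank has the best Copeland score.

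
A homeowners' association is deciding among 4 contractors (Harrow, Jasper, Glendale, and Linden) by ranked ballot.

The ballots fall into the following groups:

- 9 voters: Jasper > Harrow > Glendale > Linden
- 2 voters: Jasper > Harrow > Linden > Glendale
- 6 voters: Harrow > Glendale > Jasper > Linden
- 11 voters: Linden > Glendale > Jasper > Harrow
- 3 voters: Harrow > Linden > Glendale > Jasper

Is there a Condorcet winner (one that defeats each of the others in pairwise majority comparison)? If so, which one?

There is no Condorcet winner

Head-to-head results (31 voters total):
Harrow vs Jasper: Jasper wins 22–9.
Harrow vs Glendale: Harrow wins 20–11.
Harrow vs Linden: Harrow wins 20–11.
Jasper vs Glendale: Glendale wins 20–11.
Jasper vs Linden: Jasper wins 17–14.
Glendale vs Linden: Linden wins 16–15.
No candidate beats all others: Harrow beats Glendale beats Jasper beats Harrow, a majority cycle.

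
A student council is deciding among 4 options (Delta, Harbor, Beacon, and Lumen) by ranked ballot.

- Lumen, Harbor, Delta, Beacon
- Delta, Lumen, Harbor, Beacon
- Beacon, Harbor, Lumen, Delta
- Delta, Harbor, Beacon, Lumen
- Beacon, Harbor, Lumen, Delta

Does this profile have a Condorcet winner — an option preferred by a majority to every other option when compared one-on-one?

Head-to-head results (5 voters total):
Delta vs Harbor: Harbor wins 3–2.
Delta vs Beacon: Delta wins 3–2.
Delta vs Lumen: Lumen wins 3–2.
Harbor vs Beacon: Harbor wins 3–2.
Harbor vs Lumen: Harbor wins 3–2.
Beacon vs Lumen: Beacon wins 3–2.
Harbor beats each rival — Delta (3–2), Beacon (3–2), Lumen (3–2) — so Harbor is the Condorcet winner.

Yes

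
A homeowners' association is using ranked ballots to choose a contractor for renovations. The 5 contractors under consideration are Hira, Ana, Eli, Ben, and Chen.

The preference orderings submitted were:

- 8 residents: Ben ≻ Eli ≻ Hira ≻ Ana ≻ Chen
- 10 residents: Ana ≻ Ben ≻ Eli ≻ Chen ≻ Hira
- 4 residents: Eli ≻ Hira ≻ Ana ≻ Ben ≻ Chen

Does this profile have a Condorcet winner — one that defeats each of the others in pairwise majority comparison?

Head-to-head results (22 voters total):
Hira vs Ana: Hira wins 12–10.
Hira vs Eli: Eli wins 22–0.
Hira vs Ben: Ben wins 18–4.
Hira vs Chen: Hira wins 12–10.
Ana vs Eli: Eli wins 12–10.
Ana vs Ben: Ana wins 14–8.
Ana vs Chen: Ana wins 22–0.
Eli vs Ben: Ben wins 18–4.
Eli vs Chen: Eli wins 22–0.
Ben vs Chen: Ben wins 22–0.
No candidate beats all others: Hira beats Ana beats Ben beats Hira, a majority cycle.

No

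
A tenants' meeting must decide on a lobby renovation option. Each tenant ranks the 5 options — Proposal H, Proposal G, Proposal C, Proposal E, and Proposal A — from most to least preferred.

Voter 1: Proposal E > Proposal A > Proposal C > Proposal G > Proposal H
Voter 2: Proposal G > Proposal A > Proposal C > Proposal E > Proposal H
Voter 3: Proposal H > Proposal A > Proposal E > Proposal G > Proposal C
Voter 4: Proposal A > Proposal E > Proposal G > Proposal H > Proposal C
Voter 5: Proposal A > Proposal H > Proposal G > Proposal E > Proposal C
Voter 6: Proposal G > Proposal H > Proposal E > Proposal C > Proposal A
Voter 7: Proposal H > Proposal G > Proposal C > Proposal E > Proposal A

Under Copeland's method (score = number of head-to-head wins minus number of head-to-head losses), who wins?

Proposal A

Pairwise results:
  Proposal H vs Proposal G: Proposal G wins 4–3.
  Proposal H vs Proposal C: Proposal H wins 5–2.
  Proposal H vs Proposal E: Proposal H wins 4–3.
  Proposal H vs Proposal A: Proposal A wins 4–3.
  Proposal G vs Proposal C: Proposal G wins 6–1.
  Proposal G vs Proposal E: Proposal G wins 4–3.
  Proposal G vs Proposal A: Proposal A wins 4–3.
  Proposal C vs Proposal E: Proposal E wins 5–2.
  Proposal C vs Proposal A: Proposal A wins 5–2.
  Proposal E vs Proposal A: Proposal A wins 4–3.
Copeland scores (wins − losses):
  Proposal H: 2 − 2 = 0
  Proposal G: 3 − 1 = 2
  Proposal C: 0 − 4 = -4
  Proposal E: 1 − 3 = -2
  Proposal A: 4 − 0 = 4
Proposal A has the best Copeland score.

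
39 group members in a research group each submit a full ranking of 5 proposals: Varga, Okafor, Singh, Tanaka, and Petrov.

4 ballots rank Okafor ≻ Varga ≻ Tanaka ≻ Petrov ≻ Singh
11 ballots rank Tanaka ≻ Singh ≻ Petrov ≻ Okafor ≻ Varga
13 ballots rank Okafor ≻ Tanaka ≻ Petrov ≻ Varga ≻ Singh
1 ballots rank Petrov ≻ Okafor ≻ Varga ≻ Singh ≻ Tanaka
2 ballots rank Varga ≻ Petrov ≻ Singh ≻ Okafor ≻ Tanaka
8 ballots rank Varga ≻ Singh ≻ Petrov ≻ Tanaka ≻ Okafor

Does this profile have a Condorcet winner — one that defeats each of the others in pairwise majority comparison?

No

Head-to-head results (39 voters total):
Varga vs Okafor: Okafor wins 29–10.
Varga vs Singh: Varga wins 28–11.
Varga vs Tanaka: Tanaka wins 24–15.
Varga vs Petrov: Petrov wins 25–14.
Okafor vs Singh: Singh wins 21–18.
Okafor vs Tanaka: Okafor wins 20–19.
Okafor vs Petrov: Petrov wins 22–17.
Singh vs Tanaka: Tanaka wins 28–11.
Singh vs Petrov: Petrov wins 20–19.
Tanaka vs Petrov: Tanaka wins 28–11.
No candidate beats all others: Varga beats Singh beats Okafor beats Varga, a majority cycle.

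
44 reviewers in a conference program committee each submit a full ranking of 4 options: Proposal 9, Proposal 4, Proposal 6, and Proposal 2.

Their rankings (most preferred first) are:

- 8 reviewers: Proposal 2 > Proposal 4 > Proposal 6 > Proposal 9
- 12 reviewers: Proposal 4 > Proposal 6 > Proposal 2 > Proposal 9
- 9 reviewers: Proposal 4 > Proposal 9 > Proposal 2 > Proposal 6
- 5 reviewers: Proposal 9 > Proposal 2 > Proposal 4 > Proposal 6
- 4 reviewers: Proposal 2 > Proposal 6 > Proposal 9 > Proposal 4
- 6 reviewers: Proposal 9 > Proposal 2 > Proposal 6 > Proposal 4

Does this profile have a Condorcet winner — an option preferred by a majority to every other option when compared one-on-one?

Yes

Head-to-head results (44 voters total):
Proposal 9 vs Proposal 4: Proposal 4 wins 29–15.
Proposal 9 vs Proposal 6: Proposal 6 wins 24–20.
Proposal 9 vs Proposal 2: Proposal 2 wins 24–20.
Proposal 4 vs Proposal 6: Proposal 4 wins 34–10.
Proposal 4 vs Proposal 2: Proposal 2 wins 23–21.
Proposal 6 vs Proposal 2: Proposal 2 wins 32–12.
Proposal 2 beats each rival — Proposal 9 (24–20), Proposal 4 (23–21), Proposal 6 (32–12) — so Proposal 2 is the Condorcet winner.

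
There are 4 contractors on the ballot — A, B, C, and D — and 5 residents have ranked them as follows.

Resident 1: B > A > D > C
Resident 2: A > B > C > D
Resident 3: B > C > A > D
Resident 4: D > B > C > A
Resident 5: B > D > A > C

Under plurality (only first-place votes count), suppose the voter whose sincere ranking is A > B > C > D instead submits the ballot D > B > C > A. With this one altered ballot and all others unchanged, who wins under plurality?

B

First-place totals with the altered ballot: A 0, B 3, C 0, D 2.
The winner is unchanged: still B.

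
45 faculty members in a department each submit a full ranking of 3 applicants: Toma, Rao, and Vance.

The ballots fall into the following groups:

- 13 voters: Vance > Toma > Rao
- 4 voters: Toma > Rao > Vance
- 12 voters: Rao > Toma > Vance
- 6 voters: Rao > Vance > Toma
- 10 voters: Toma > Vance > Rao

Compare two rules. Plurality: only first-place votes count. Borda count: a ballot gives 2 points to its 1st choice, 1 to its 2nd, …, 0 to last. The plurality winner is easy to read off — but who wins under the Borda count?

Plurality first-place counts: Toma 14, Rao 18, Vance 13 → Rao.
Borda totals: Toma 53, Rao 40, Vance 42 → Toma.

Toma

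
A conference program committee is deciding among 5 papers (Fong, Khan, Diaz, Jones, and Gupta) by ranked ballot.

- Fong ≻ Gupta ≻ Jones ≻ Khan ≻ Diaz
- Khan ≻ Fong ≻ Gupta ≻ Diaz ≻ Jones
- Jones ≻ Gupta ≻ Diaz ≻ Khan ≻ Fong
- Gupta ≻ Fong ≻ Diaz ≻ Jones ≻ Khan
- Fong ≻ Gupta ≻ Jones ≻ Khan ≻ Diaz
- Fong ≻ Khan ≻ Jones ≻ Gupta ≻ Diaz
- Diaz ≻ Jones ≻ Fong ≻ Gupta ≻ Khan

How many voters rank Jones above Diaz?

Ballots ranking Jones above Diaz: 4.
Ballots ranking Diaz above Jones: 3.
So 4 of 7 voters prefer Jones to Diaz.

4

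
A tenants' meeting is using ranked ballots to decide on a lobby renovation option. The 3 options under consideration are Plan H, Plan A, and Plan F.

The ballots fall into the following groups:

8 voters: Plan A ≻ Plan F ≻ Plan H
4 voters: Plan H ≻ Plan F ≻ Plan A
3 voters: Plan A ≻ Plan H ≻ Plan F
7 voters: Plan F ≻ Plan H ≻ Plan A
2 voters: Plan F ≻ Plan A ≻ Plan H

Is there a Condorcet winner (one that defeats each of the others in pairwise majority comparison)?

Head-to-head results (24 voters total):
Plan H vs Plan A: Plan A wins 13–11.
Plan H vs Plan F: Plan F wins 17–7.
Plan A vs Plan F: Plan F wins 13–11.
Plan F beats each rival — Plan H (17–7), Plan A (13–11) — so Plan F is the Condorcet winner.

Yes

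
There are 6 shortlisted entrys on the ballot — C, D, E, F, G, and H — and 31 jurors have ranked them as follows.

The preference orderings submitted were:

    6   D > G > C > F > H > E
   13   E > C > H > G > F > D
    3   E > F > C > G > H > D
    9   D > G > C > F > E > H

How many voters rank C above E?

Ballots ranking C above E: 6+9 = 15.
Ballots ranking E above C: 13+3 = 16.
So 15 of 31 voters prefer C to E.

15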